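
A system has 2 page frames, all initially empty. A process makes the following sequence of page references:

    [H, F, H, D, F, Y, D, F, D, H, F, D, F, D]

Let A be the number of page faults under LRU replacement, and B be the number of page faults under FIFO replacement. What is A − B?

Under LRU: F F . F F F F F . F F F . . → 10 faults.
Under FIFO: F F . F . F . F F F F F . . → 9 faults.
A − B = 10 − 9 = 1.

1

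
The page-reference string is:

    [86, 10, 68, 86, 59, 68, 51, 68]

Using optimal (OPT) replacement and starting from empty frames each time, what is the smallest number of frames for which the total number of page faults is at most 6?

f=1: 8 faults
f=2: 5 faults
f=3: 5 faults
f=4: 5 faults
f=5: 5 faults
Smallest f with faults ≤ 6 is 2.

2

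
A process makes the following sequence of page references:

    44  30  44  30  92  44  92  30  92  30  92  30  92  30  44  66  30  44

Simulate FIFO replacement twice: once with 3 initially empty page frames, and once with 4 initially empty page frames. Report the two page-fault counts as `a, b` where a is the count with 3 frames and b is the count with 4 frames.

3 frames: F F . . F . . . . . . . . . . F . F → 5 faults.
4 frames: F F . . F . . . . . . . . . . F . . → 4 faults.
4 < 5: adding a frame reduced faults, as is typical.

5, 4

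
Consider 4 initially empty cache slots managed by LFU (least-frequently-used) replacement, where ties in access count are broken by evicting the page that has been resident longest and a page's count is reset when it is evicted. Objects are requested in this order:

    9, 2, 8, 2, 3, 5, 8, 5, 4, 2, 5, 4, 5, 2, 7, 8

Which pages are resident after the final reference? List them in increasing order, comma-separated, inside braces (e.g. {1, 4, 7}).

{2, 4, 5, 8}

9: miss, frames {9}
2: miss, frames {9,2}
8: miss, frames {9,2,8}
2: hit
3: miss, frames {9,2,8,3}
5: miss, evict 9, frames {2,8,3,5}
8: hit
5: hit
4: miss, evict 3, frames {2,8,5,4}
2: hit
5: hit
4: hit
5: hit
2: hit
7: miss, evict 8, frames {2,5,4,7}
8: miss, evict 7, frames {2,5,4,8}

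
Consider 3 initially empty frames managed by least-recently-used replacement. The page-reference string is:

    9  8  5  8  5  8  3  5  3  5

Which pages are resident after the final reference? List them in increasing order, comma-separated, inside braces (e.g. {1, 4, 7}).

{3, 5, 8}

9 -> miss, frames {9}
8 -> miss, frames {9,8}
5 -> miss, frames {9,8,5}
8 -> hit
5 -> hit
8 -> hit
3 -> miss, evict 9, frames {5,8,3}
5 -> hit
3 -> hit
5 -> hit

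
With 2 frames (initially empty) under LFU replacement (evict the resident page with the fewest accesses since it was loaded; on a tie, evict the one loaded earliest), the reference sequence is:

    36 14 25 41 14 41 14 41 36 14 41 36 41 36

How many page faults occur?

8

36: fault, frames {36}
14: fault, frames {36,14}
25: fault, evict 36, frames {14,25}
41: fault, evict 14, frames {25,41}
14: fault, evict 25, frames {41,14}
41: hit
14: hit
41: hit
36: fault, evict 14, frames {41,36}
14: fault, evict 36, frames {41,14}
41: hit
36: fault, evict 14, frames {41,36}
41: hit
36: hit
Page faults: 8.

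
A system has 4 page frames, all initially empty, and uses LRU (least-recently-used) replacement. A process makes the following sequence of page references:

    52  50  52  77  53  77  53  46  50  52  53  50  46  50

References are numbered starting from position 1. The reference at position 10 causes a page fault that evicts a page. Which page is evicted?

pos 1: 52 -> miss, frames (52)
pos 2: 50 -> miss, frames (52 50)
pos 3: 52 -> hit
pos 4: 77 -> miss, frames (50 52 77)
pos 5: 53 -> miss, frames (50 52 77 53)
pos 6: 77 -> hit
pos 7: 53 -> hit
pos 8: 46 -> miss, evict 50, frames (52 77 53 46)
pos 9: 50 -> miss, evict 52, frames (77 53 46 50)
pos 10: 52 -> miss, evict 77, frames (53 46 50 52)
At position 10, page 77 is evicted.

77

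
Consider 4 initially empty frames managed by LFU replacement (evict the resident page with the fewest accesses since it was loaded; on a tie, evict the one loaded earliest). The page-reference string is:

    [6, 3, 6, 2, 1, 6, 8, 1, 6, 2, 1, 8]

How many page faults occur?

5

6: miss, frames [6]
3: miss, frames [6, 3]
6: hit
2: miss, frames [6, 3, 2]
1: miss, frames [6, 3, 2, 1]
6: hit
8: miss, evict 3, frames [6, 2, 1, 8]
1: hit
6: hit
2: hit
1: hit
8: hit
Page faults: 5.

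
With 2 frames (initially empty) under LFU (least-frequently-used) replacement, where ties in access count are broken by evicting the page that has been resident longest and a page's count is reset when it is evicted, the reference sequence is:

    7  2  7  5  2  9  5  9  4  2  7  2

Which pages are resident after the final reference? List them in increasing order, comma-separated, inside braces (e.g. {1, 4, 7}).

7 -> fault, frames (7)
2 -> fault, frames (7 2)
7 -> hit
5 -> fault, evict 2, frames (7 5)
2 -> fault, evict 5, frames (7 2)
9 -> fault, evict 2, frames (7 9)
5 -> fault, evict 9, frames (7 5)
9 -> fault, evict 5, frames (7 9)
4 -> fault, evict 9, frames (7 4)
2 -> fault, evict 4, frames (7 2)
7 -> hit
2 -> hit

{2, 7}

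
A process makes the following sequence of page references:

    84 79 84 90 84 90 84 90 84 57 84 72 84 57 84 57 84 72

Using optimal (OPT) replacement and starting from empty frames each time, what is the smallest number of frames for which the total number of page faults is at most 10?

f=1: 18 faults
f=2: 7 faults
f=3: 5 faults
f=4: 5 faults
f=5: 5 faults
Smallest f with faults ≤ 10 is 2.

2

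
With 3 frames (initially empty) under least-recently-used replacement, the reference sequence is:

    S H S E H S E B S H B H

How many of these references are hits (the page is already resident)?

S → fault, frames {S}
H → fault, frames {S,H}
S → hit
E → fault, frames {H,S,E}
H → hit
S → hit
E → hit
B → fault, evict H, frames {S,E,B}
S → hit
H → fault, evict E, frames {B,S,H}
B → hit
H → hit
Hits: 7.

7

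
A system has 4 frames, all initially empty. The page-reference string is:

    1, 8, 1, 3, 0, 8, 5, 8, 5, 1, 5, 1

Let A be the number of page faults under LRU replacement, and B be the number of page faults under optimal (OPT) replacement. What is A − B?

1

Under LRU: F F . F F . F . . F . . → 6 faults.
Under OPT: F F . F F . F . . . . . → 5 faults.
A − B = 6 − 5 = 1.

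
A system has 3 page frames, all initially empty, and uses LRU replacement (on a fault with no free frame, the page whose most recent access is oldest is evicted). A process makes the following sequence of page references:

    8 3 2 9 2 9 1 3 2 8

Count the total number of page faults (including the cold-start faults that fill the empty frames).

8: miss, frames [8]
3: miss, frames [8, 3]
2: miss, frames [8, 3, 2]
9: miss, evict 8, frames [3, 2, 9]
2: hit
9: hit
1: miss, evict 3, frames [2, 9, 1]
3: miss, evict 2, frames [9, 1, 3]
2: miss, evict 9, frames [1, 3, 2]
8: miss, evict 1, frames [3, 2, 8]
Page faults: 8.

8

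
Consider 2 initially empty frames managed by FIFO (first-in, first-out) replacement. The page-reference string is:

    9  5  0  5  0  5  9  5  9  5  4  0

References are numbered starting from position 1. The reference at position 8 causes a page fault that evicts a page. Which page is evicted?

pos 1: 9 -> fault, frames (9)
pos 2: 5 -> fault, frames (9 5)
pos 3: 0 -> fault, evict 9, frames (5 0)
pos 4: 5 -> hit
pos 5: 0 -> hit
pos 6: 5 -> hit
pos 7: 9 -> fault, evict 5, frames (0 9)
pos 8: 5 -> fault, evict 0, frames (9 5)
At position 8, page 0 is evicted.

0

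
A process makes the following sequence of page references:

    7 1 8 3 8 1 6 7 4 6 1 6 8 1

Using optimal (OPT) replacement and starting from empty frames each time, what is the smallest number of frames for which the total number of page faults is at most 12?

f=1: 14 faults
f=2: 10 faults
f=3: 8 faults
f=4: 6 faults
f=5: 6 faults
f=6: 6 faults
Smallest f with faults ≤ 12 is 2.

2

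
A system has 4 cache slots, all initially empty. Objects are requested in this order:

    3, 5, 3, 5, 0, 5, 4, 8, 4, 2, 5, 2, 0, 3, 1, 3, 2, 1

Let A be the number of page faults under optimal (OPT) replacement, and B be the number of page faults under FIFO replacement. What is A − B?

-3

Under OPT: F F . . F . F F . F . . . F F . . . → 8 faults.
Under FIFO: F F . . F . F F . F F . F F F . F . → 11 faults.
A − B = 8 − 11 = -3.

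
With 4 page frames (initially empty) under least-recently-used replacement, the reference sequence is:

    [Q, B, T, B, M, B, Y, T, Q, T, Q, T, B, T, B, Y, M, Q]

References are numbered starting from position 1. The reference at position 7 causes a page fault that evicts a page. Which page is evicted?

Q

pos 1: Q → fault, frames (Q)
pos 2: B → fault, frames (Q B)
pos 3: T → fault, frames (Q B T)
pos 4: B → hit
pos 5: M → fault, frames (Q T B M)
pos 6: B → hit
pos 7: Y → fault, evict Q, frames (T M B Y)
At position 7, page Q is evicted.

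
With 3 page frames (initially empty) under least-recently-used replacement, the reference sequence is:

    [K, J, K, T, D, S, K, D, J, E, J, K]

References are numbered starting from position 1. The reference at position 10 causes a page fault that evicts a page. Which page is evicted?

pos 1: K -> fault, frames {K}
pos 2: J -> fault, frames {K,J}
pos 3: K -> hit
pos 4: T -> fault, frames {J,K,T}
pos 5: D -> fault, evict J, frames {K,T,D}
pos 6: S -> fault, evict K, frames {T,D,S}
pos 7: K -> fault, evict T, frames {D,S,K}
pos 8: D -> hit
pos 9: J -> fault, evict S, frames {K,D,J}
pos 10: E -> fault, evict K, frames {D,J,E}
At position 10, page K is evicted.

K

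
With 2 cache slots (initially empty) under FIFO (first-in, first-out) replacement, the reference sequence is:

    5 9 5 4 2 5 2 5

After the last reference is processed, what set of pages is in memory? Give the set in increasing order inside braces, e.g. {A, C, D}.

5 -> miss, frames {5}
9 -> miss, frames {5,9}
5 -> hit
4 -> miss, evict 5, frames {9,4}
2 -> miss, evict 9, frames {4,2}
5 -> miss, evict 4, frames {2,5}
2 -> hit
5 -> hit

{2, 5}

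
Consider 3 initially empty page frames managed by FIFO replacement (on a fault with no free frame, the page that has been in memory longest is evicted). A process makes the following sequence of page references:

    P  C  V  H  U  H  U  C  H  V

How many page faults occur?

7

P -> miss, frames (P)
C -> miss, frames (P C)
V -> miss, frames (P C V)
H -> miss, evict P, frames (C V H)
U -> miss, evict C, frames (V H U)
H -> hit
U -> hit
C -> miss, evict V, frames (H U C)
H -> hit
V -> miss, evict H, frames (U C V)
Page faults: 7.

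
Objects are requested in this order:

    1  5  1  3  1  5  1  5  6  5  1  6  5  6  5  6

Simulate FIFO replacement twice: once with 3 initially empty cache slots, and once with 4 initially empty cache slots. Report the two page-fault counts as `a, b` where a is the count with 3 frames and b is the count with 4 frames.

3 frames: F F . F . . . . F . F . F . . . → 6 faults.
4 frames: F F . F . . . . F . . . . . . . → 4 faults.
4 < 6: adding a frame reduced faults, as is typical.

6, 4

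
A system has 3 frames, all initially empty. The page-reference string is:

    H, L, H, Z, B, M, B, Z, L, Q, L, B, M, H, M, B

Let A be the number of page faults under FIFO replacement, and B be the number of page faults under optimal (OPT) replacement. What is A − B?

Under FIFO: F F . F F F . . F F . F F F . . → 10 faults.
Under OPT: F F . F F F . . F F . . F F . . → 9 faults.
A − B = 10 − 9 = 1.

1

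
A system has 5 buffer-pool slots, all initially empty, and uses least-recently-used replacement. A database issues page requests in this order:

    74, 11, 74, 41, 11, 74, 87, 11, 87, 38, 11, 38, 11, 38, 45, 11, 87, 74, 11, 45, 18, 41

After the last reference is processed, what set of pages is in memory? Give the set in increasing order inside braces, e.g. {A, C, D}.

74 -> fault, frames [74]
11 -> fault, frames [74, 11]
74 -> hit
41 -> fault, frames [11, 74, 41]
11 -> hit
74 -> hit
87 -> fault, frames [41, 11, 74, 87]
11 -> hit
87 -> hit
38 -> fault, frames [41, 74, 11, 87, 38]
11 -> hit
38 -> hit
11 -> hit
38 -> hit
45 -> fault, evict 41, frames [74, 87, 11, 38, 45]
11 -> hit
87 -> hit
74 -> hit
11 -> hit
45 -> hit
18 -> fault, evict 38, frames [87, 74, 11, 45, 18]
41 -> fault, evict 87, frames [74, 11, 45, 18, 41]

{11, 18, 41, 45, 74}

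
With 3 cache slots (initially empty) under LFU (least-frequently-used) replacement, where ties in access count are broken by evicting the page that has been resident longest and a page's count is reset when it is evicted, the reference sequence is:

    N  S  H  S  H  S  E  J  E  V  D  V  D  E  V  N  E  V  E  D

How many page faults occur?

17

N -> fault, frames [N]
S -> fault, frames [N, S]
H -> fault, frames [N, S, H]
S -> hit
H -> hit
S -> hit
E -> fault, evict N, frames [S, H, E]
J -> fault, evict E, frames [S, H, J]
E -> fault, evict J, frames [S, H, E]
V -> fault, evict E, frames [S, H, V]
D -> fault, evict V, frames [S, H, D]
V -> fault, evict D, frames [S, H, V]
D -> fault, evict V, frames [S, H, D]
E -> fault, evict D, frames [S, H, E]
V -> fault, evict E, frames [S, H, V]
N -> fault, evict V, frames [S, H, N]
E -> fault, evict N, frames [S, H, E]
V -> fault, evict E, frames [S, H, V]
E -> fault, evict V, frames [S, H, E]
D -> fault, evict E, frames [S, H, D]
Page faults: 17.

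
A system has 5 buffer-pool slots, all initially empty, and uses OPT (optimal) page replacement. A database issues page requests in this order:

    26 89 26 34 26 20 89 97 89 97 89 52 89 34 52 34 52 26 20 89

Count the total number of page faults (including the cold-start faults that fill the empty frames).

26: miss, frames (26)
89: miss, frames (26 89)
26: hit
34: miss, frames (26 89 34)
26: hit
20: miss, frames (26 89 34 20)
89: hit
97: miss, frames (26 89 34 20 97)
89: hit
97: hit
89: hit
52: miss, evict 97, frames (26 89 34 20 52)
89: hit
34: hit
52: hit
34: hit
52: hit
26: hit
20: hit
89: hit
Page faults: 6.

6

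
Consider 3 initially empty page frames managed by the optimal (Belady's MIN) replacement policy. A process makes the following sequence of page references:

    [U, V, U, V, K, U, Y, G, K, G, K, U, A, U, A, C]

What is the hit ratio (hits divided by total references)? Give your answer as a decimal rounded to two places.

U: fault, frames (U)
V: fault, frames (U V)
U: hit
V: hit
K: fault, frames (U V K)
U: hit
Y: fault, evict V, frames (U K Y)
G: fault, evict Y, frames (U K G)
K: hit
G: hit
K: hit
U: hit
A: fault, evict G, frames (U K A)
U: hit
A: hit
C: fault, evict A, frames (U K C)
Hits: 9 of 16 references → 9/16 = 0.5625.

0.56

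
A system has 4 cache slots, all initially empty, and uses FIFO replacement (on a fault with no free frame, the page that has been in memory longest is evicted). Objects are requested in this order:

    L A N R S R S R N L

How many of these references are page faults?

6

L: fault, frames {L}
A: fault, frames {L,A}
N: fault, frames {L,A,N}
R: fault, frames {L,A,N,R}
S: fault, evict L, frames {A,N,R,S}
R: hit
S: hit
R: hit
N: hit
L: fault, evict A, frames {N,R,S,L}
Page faults: 6.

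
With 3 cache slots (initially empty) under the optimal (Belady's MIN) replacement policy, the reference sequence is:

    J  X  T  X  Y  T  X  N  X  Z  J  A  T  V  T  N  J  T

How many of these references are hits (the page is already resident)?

8

J → miss, frames {J}
X → miss, frames {J,X}
T → miss, frames {J,X,T}
X → hit
Y → miss, evict J, frames {X,T,Y}
T → hit
X → hit
N → miss, evict Y, frames {X,T,N}
X → hit
Z → miss, evict X, frames {T,N,Z}
J → miss, evict Z, frames {T,N,J}
A → miss, evict J, frames {T,N,A}
T → hit
V → miss, evict A, frames {T,N,V}
T → hit
N → hit
J → miss, evict V, frames {T,N,J}
T → hit
Hits: 8.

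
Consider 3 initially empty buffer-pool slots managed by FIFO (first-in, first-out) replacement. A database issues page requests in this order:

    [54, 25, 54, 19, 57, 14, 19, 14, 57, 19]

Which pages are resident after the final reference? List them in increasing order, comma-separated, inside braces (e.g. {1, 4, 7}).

{14, 19, 57}

54 -> miss, frames (54)
25 -> miss, frames (54 25)
54 -> hit
19 -> miss, frames (54 25 19)
57 -> miss, evict 54, frames (25 19 57)
14 -> miss, evict 25, frames (19 57 14)
19 -> hit
14 -> hit
57 -> hit
19 -> hit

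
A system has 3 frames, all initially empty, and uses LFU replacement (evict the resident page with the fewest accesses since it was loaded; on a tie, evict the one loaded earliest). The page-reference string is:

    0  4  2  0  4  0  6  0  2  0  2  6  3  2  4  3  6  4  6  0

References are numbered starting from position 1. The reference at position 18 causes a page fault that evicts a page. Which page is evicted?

6

pos 1: 0: miss, frames (0)
pos 2: 4: miss, frames (0 4)
pos 3: 2: miss, frames (0 4 2)
pos 4: 0: hit
pos 5: 4: hit
pos 6: 0: hit
pos 7: 6: miss, evict 2, frames (0 4 6)
pos 8: 0: hit
pos 9: 2: miss, evict 6, frames (0 4 2)
pos 10: 0: hit
pos 11: 2: hit
pos 12: 6: miss, evict 4, frames (0 2 6)
pos 13: 3: miss, evict 6, frames (0 2 3)
pos 14: 2: hit
pos 15: 4: miss, evict 3, frames (0 2 4)
pos 16: 3: miss, evict 4, frames (0 2 3)
pos 17: 6: miss, evict 3, frames (0 2 6)
pos 18: 4: miss, evict 6, frames (0 2 4)
At position 18, page 6 is evicted.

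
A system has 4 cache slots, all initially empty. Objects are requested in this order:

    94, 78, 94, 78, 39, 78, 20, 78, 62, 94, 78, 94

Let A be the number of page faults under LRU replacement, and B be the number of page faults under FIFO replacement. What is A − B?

Under LRU: F F . . F . F . F F . . → 6 faults.
Under FIFO: F F . . F . F . F F F . → 7 faults.
A − B = 6 − 7 = -1.

-1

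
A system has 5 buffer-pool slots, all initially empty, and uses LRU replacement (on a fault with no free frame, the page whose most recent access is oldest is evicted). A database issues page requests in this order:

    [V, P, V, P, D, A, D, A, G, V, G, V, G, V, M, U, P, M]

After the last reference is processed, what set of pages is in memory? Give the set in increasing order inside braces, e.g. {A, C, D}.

{G, M, P, U, V}

V → miss, frames [V]
P → miss, frames [V, P]
V → hit
P → hit
D → miss, frames [V, P, D]
A → miss, frames [V, P, D, A]
D → hit
A → hit
G → miss, frames [V, P, D, A, G]
V → hit
G → hit
V → hit
G → hit
V → hit
M → miss, evict P, frames [D, A, G, V, M]
U → miss, evict D, frames [A, G, V, M, U]
P → miss, evict A, frames [G, V, M, U, P]
M → hit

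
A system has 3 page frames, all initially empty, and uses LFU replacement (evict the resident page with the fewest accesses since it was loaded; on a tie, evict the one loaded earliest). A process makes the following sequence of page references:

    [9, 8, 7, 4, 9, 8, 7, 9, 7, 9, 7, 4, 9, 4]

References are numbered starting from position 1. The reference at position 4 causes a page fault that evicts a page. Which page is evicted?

pos 1: 9 → miss, frames [9]
pos 2: 8 → miss, frames [9, 8]
pos 3: 7 → miss, frames [9, 8, 7]
pos 4: 4 → miss, evict 9, frames [8, 7, 4]
At position 4, page 9 is evicted.

9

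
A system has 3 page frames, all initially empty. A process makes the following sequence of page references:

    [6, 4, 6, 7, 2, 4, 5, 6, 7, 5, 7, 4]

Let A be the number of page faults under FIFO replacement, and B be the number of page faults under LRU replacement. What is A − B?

Under FIFO: F F . F F . F F F . . F → 8 faults.
Under LRU: F F . F F F F F F . . F → 9 faults.
A − B = 8 − 9 = -1.

-1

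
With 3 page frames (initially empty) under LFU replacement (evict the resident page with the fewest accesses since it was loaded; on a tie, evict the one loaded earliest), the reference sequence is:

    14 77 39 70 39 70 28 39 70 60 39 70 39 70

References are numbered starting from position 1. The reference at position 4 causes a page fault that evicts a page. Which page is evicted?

14

pos 1: 14 -> miss, frames {14}
pos 2: 77 -> miss, frames {14,77}
pos 3: 39 -> miss, frames {14,77,39}
pos 4: 70 -> miss, evict 14, frames {77,39,70}
At position 4, page 14 is evicted.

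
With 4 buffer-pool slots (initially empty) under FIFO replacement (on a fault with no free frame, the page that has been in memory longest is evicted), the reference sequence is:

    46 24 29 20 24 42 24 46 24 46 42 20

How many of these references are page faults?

7

46 → miss, frames (46)
24 → miss, frames (46 24)
29 → miss, frames (46 24 29)
20 → miss, frames (46 24 29 20)
24 → hit
42 → miss, evict 46, frames (24 29 20 42)
24 → hit
46 → miss, evict 24, frames (29 20 42 46)
24 → miss, evict 29, frames (20 42 46 24)
46 → hit
42 → hit
20 → hit
Page faults: 7.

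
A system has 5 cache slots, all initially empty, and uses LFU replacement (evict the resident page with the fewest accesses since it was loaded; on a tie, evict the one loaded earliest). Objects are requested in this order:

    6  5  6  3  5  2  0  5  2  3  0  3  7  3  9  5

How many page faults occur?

7

6 -> miss, frames {6}
5 -> miss, frames {6,5}
6 -> hit
3 -> miss, frames {6,5,3}
5 -> hit
2 -> miss, frames {6,5,3,2}
0 -> miss, frames {6,5,3,2,0}
5 -> hit
2 -> hit
3 -> hit
0 -> hit
3 -> hit
7 -> miss, evict 6, frames {5,3,2,0,7}
3 -> hit
9 -> miss, evict 7, frames {5,3,2,0,9}
5 -> hit
Page faults: 7.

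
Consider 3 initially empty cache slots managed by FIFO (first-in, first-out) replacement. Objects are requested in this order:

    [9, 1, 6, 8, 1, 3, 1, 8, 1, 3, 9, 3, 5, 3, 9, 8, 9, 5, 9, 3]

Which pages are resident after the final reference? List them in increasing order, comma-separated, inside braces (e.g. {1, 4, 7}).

9 -> miss, frames [9]
1 -> miss, frames [9, 1]
6 -> miss, frames [9, 1, 6]
8 -> miss, evict 9, frames [1, 6, 8]
1 -> hit
3 -> miss, evict 1, frames [6, 8, 3]
1 -> miss, evict 6, frames [8, 3, 1]
8 -> hit
1 -> hit
3 -> hit
9 -> miss, evict 8, frames [3, 1, 9]
3 -> hit
5 -> miss, evict 3, frames [1, 9, 5]
3 -> miss, evict 1, frames [9, 5, 3]
9 -> hit
8 -> miss, evict 9, frames [5, 3, 8]
9 -> miss, evict 5, frames [3, 8, 9]
5 -> miss, evict 3, frames [8, 9, 5]
9 -> hit
3 -> miss, evict 8, frames [9, 5, 3]

{3, 5, 9}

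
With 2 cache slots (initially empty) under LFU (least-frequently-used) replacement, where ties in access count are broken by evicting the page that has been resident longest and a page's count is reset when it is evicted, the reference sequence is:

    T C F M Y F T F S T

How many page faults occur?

T -> fault, frames (T)
C -> fault, frames (T C)
F -> fault, evict T, frames (C F)
M -> fault, evict C, frames (F M)
Y -> fault, evict F, frames (M Y)
F -> fault, evict M, frames (Y F)
T -> fault, evict Y, frames (F T)
F -> hit
S -> fault, evict T, frames (F S)
T -> fault, evict S, frames (F T)
Page faults: 9.

9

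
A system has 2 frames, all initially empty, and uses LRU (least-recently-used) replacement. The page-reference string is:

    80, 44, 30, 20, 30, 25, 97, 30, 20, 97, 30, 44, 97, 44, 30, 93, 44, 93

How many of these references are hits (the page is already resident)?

80 -> miss, frames (80)
44 -> miss, frames (80 44)
30 -> miss, evict 80, frames (44 30)
20 -> miss, evict 44, frames (30 20)
30 -> hit
25 -> miss, evict 20, frames (30 25)
97 -> miss, evict 30, frames (25 97)
30 -> miss, evict 25, frames (97 30)
20 -> miss, evict 97, frames (30 20)
97 -> miss, evict 30, frames (20 97)
30 -> miss, evict 20, frames (97 30)
44 -> miss, evict 97, frames (30 44)
97 -> miss, evict 30, frames (44 97)
44 -> hit
30 -> miss, evict 97, frames (44 30)
93 -> miss, evict 44, frames (30 93)
44 -> miss, evict 30, frames (93 44)
93 -> hit
Hits: 3.

3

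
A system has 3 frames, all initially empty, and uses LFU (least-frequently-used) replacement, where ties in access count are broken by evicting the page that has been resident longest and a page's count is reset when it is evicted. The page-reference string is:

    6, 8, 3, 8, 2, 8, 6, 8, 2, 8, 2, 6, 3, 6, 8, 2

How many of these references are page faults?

7

6 → fault, frames {6}
8 → fault, frames {6,8}
3 → fault, frames {6,8,3}
8 → hit
2 → fault, evict 6, frames {8,3,2}
8 → hit
6 → fault, evict 3, frames {8,2,6}
8 → hit
2 → hit
8 → hit
2 → hit
6 → hit
3 → fault, evict 6, frames {8,2,3}
6 → fault, evict 3, frames {8,2,6}
8 → hit
2 → hit
Page faults: 7.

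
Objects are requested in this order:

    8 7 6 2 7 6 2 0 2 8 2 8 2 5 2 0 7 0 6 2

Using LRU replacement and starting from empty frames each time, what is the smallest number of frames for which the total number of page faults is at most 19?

2

f=1: 20 faults
f=2: 14 faults
f=3: 11 faults
f=4: 9 faults
f=5: 8 faults
f=6: 6 faults
Smallest f with faults ≤ 19 is 2.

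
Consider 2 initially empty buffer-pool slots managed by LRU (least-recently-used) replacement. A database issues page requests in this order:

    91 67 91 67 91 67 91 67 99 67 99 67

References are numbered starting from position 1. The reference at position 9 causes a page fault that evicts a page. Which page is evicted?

pos 1: 91 -> miss, frames [91]
pos 2: 67 -> miss, frames [91, 67]
pos 3: 91 -> hit
pos 4: 67 -> hit
pos 5: 91 -> hit
pos 6: 67 -> hit
pos 7: 91 -> hit
pos 8: 67 -> hit
pos 9: 99 -> miss, evict 91, frames [67, 99]
At position 9, page 91 is evicted.

91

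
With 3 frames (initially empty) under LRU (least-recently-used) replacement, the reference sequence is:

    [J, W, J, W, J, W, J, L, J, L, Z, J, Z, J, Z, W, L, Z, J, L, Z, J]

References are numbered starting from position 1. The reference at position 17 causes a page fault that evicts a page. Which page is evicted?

J

pos 1: J -> fault, frames (J)
pos 2: W -> fault, frames (J W)
pos 3: J -> hit
pos 4: W -> hit
pos 5: J -> hit
pos 6: W -> hit
pos 7: J -> hit
pos 8: L -> fault, frames (W J L)
pos 9: J -> hit
pos 10: L -> hit
pos 11: Z -> fault, evict W, frames (J L Z)
pos 12: J -> hit
pos 13: Z -> hit
pos 14: J -> hit
pos 15: Z -> hit
pos 16: W -> fault, evict L, frames (J Z W)
pos 17: L -> fault, evict J, frames (Z W L)
At position 17, page J is evicted.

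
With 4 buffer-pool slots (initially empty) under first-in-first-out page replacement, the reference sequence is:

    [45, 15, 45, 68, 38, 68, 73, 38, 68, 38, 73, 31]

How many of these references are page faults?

45 → fault, frames (45)
15 → fault, frames (45 15)
45 → hit
68 → fault, frames (45 15 68)
38 → fault, frames (45 15 68 38)
68 → hit
73 → fault, evict 45, frames (15 68 38 73)
38 → hit
68 → hit
38 → hit
73 → hit
31 → fault, evict 15, frames (68 38 73 31)
Page faults: 6.

6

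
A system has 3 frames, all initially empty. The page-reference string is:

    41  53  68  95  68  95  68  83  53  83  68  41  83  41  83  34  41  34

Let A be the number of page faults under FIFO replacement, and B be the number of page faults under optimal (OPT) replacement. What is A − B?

Under FIFO: F F F F . . . F F . F F F . . F . . → 10 faults.
Under OPT: F F F F . . . F . . . F . . . F . . → 7 faults.
A − B = 10 − 7 = 3.

3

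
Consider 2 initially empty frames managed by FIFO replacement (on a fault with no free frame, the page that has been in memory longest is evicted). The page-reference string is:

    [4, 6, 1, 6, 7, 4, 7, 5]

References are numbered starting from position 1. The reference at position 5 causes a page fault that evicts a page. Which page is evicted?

pos 1: 4: fault, frames [4]
pos 2: 6: fault, frames [4, 6]
pos 3: 1: fault, evict 4, frames [6, 1]
pos 4: 6: hit
pos 5: 7: fault, evict 6, frames [1, 7]
At position 5, page 6 is evicted.

6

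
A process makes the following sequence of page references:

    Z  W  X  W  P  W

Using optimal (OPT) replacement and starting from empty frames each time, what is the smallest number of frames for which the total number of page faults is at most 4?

2

f=1: 6 faults
f=2: 4 faults
f=3: 4 faults
f=4: 4 faults
Smallest f with faults ≤ 4 is 2.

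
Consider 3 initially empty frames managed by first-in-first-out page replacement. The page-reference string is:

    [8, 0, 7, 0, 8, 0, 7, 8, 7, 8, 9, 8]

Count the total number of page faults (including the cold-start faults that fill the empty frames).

8: fault, frames [8]
0: fault, frames [8, 0]
7: fault, frames [8, 0, 7]
0: hit
8: hit
0: hit
7: hit
8: hit
7: hit
8: hit
9: fault, evict 8, frames [0, 7, 9]
8: fault, evict 0, frames [7, 9, 8]
Page faults: 5.

5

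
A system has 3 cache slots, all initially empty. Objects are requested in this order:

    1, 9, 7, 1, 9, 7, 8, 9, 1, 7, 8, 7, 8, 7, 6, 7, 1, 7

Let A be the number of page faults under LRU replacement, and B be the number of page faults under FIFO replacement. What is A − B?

Under LRU: F F F . . . F . F F F . . . F . F . → 9 faults.
Under FIFO: F F F . . . F . F . . . . . F F . . → 7 faults.
A − B = 9 − 7 = 2.

2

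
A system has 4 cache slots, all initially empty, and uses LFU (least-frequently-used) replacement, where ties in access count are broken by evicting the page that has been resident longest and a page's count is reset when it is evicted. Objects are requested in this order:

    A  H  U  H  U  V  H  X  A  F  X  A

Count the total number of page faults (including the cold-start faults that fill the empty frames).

9

A: fault, frames {A}
H: fault, frames {A,H}
U: fault, frames {A,H,U}
H: hit
U: hit
V: fault, frames {A,H,U,V}
H: hit
X: fault, evict A, frames {H,U,V,X}
A: fault, evict V, frames {H,U,X,A}
F: fault, evict X, frames {H,U,A,F}
X: fault, evict A, frames {H,U,F,X}
A: fault, evict F, frames {H,U,X,A}
Page faults: 9.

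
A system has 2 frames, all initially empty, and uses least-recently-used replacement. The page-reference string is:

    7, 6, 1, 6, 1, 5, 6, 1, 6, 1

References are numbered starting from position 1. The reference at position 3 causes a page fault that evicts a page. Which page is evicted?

pos 1: 7: miss, frames [7]
pos 2: 6: miss, frames [7, 6]
pos 3: 1: miss, evict 7, frames [6, 1]
At position 3, page 7 is evicted.

7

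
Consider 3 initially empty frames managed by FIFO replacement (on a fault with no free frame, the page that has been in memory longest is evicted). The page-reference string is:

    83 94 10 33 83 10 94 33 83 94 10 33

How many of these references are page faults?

83: fault, frames [83]
94: fault, frames [83, 94]
10: fault, frames [83, 94, 10]
33: fault, evict 83, frames [94, 10, 33]
83: fault, evict 94, frames [10, 33, 83]
10: hit
94: fault, evict 10, frames [33, 83, 94]
33: hit
83: hit
94: hit
10: fault, evict 33, frames [83, 94, 10]
33: fault, evict 83, frames [94, 10, 33]
Page faults: 8.

8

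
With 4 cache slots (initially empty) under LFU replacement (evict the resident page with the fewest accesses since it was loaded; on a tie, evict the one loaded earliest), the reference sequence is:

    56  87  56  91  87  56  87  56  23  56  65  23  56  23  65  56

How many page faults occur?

56: fault, frames [56]
87: fault, frames [56, 87]
56: hit
91: fault, frames [56, 87, 91]
87: hit
56: hit
87: hit
56: hit
23: fault, frames [56, 87, 91, 23]
56: hit
65: fault, evict 91, frames [56, 87, 23, 65]
23: hit
56: hit
23: hit
65: hit
56: hit
Page faults: 5.

5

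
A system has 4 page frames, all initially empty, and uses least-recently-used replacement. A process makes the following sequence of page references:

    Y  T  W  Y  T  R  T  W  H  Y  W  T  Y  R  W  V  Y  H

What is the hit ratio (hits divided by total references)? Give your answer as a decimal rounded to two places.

Y: fault, frames {Y}
T: fault, frames {Y,T}
W: fault, frames {Y,T,W}
Y: hit
T: hit
R: fault, frames {W,Y,T,R}
T: hit
W: hit
H: fault, evict Y, frames {R,T,W,H}
Y: fault, evict R, frames {T,W,H,Y}
W: hit
T: hit
Y: hit
R: fault, evict H, frames {W,T,Y,R}
W: hit
V: fault, evict T, frames {Y,R,W,V}
Y: hit
H: fault, evict R, frames {W,V,Y,H}
Hits: 9 of 18 references → 9/18 = 0.5000.

0.50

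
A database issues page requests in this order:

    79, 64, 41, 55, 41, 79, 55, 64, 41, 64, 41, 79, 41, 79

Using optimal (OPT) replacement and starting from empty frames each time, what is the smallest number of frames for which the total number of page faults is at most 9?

f=1: 14 faults
f=2: 8 faults
f=3: 5 faults
f=4: 4 faults
Smallest f with faults ≤ 9 is 2.

2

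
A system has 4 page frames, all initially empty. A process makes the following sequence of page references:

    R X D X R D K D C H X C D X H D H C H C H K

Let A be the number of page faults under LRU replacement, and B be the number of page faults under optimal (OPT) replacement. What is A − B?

Under LRU: F F F . . . F . F F F . . . . . . . . . . F → 8 faults.
Under OPT: F F F . . . F . F F . . . . . . . . . . . F → 7 faults.
A − B = 8 − 7 = 1.

1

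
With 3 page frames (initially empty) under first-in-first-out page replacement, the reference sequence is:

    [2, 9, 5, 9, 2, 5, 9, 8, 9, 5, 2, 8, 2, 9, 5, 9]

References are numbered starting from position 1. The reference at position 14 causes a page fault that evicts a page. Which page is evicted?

pos 1: 2: miss, frames [2]
pos 2: 9: miss, frames [2, 9]
pos 3: 5: miss, frames [2, 9, 5]
pos 4: 9: hit
pos 5: 2: hit
pos 6: 5: hit
pos 7: 9: hit
pos 8: 8: miss, evict 2, frames [9, 5, 8]
pos 9: 9: hit
pos 10: 5: hit
pos 11: 2: miss, evict 9, frames [5, 8, 2]
pos 12: 8: hit
pos 13: 2: hit
pos 14: 9: miss, evict 5, frames [8, 2, 9]
At position 14, page 5 is evicted.

5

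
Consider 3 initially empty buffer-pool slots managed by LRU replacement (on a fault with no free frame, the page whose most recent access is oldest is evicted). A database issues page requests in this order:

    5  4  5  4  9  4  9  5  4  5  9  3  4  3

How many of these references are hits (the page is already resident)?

9

5 -> miss, frames {5}
4 -> miss, frames {5,4}
5 -> hit
4 -> hit
9 -> miss, frames {5,4,9}
4 -> hit
9 -> hit
5 -> hit
4 -> hit
5 -> hit
9 -> hit
3 -> miss, evict 4, frames {5,9,3}
4 -> miss, evict 5, frames {9,3,4}
3 -> hit
Hits: 9.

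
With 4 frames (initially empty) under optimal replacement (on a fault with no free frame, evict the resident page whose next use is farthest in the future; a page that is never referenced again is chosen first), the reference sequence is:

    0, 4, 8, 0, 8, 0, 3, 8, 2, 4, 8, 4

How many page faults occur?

0 → fault, frames {0}
4 → fault, frames {0,4}
8 → fault, frames {0,4,8}
0 → hit
8 → hit
0 → hit
3 → fault, frames {0,4,8,3}
8 → hit
2 → fault, evict 3, frames {0,4,8,2}
4 → hit
8 → hit
4 → hit
Page faults: 5.

5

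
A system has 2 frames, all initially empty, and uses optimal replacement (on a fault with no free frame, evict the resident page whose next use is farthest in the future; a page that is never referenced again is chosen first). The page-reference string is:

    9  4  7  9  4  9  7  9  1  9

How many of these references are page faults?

9 → miss, frames {9}
4 → miss, frames {9,4}
7 → miss, evict 4, frames {9,7}
9 → hit
4 → miss, evict 7, frames {9,4}
9 → hit
7 → miss, evict 4, frames {9,7}
9 → hit
1 → miss, evict 7, frames {9,1}
9 → hit
Page faults: 6.

6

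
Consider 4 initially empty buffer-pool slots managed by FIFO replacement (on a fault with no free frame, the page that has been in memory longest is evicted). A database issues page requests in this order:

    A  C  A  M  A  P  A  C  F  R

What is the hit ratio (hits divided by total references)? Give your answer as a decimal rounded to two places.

A -> miss, frames {A}
C -> miss, frames {A,C}
A -> hit
M -> miss, frames {A,C,M}
A -> hit
P -> miss, frames {A,C,M,P}
A -> hit
C -> hit
F -> miss, evict A, frames {C,M,P,F}
R -> miss, evict C, frames {M,P,F,R}
Hits: 4 of 10 references → 4/10 = 0.4000.

0.40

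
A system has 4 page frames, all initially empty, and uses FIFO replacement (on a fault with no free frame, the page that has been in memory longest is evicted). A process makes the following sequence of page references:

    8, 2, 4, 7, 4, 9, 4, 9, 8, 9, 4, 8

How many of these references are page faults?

8 → miss, frames (8)
2 → miss, frames (8 2)
4 → miss, frames (8 2 4)
7 → miss, frames (8 2 4 7)
4 → hit
9 → miss, evict 8, frames (2 4 7 9)
4 → hit
9 → hit
8 → miss, evict 2, frames (4 7 9 8)
9 → hit
4 → hit
8 → hit
Page faults: 6.

6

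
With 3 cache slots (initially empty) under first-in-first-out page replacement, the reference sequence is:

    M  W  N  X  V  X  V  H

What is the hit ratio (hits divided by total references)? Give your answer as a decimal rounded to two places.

0.25

M: miss, frames [M]
W: miss, frames [M, W]
N: miss, frames [M, W, N]
X: miss, evict M, frames [W, N, X]
V: miss, evict W, frames [N, X, V]
X: hit
V: hit
H: miss, evict N, frames [X, V, H]
Hits: 2 of 8 references → 2/8 = 0.2500.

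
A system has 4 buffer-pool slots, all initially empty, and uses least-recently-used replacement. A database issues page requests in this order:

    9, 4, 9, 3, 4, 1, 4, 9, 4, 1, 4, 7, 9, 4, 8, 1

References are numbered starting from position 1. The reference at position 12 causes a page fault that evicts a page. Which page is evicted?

pos 1: 9 → fault, frames {9}
pos 2: 4 → fault, frames {9,4}
pos 3: 9 → hit
pos 4: 3 → fault, frames {4,9,3}
pos 5: 4 → hit
pos 6: 1 → fault, frames {9,3,4,1}
pos 7: 4 → hit
pos 8: 9 → hit
pos 9: 4 → hit
pos 10: 1 → hit
pos 11: 4 → hit
pos 12: 7 → fault, evict 3, frames {9,1,4,7}
At position 12, page 3 is evicted.

3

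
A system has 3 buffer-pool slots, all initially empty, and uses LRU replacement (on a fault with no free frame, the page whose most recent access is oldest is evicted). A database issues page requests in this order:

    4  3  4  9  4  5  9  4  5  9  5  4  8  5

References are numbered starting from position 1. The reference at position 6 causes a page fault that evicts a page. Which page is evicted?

3

pos 1: 4: miss, frames (4)
pos 2: 3: miss, frames (4 3)
pos 3: 4: hit
pos 4: 9: miss, frames (3 4 9)
pos 5: 4: hit
pos 6: 5: miss, evict 3, frames (9 4 5)
At position 6, page 3 is evicted.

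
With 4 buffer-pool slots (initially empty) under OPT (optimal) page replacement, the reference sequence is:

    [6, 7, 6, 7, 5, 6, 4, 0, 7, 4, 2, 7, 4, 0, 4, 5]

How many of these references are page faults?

6 -> fault, frames [6]
7 -> fault, frames [6, 7]
6 -> hit
7 -> hit
5 -> fault, frames [6, 7, 5]
6 -> hit
4 -> fault, frames [6, 7, 5, 4]
0 -> fault, evict 6, frames [7, 5, 4, 0]
7 -> hit
4 -> hit
2 -> fault, evict 5, frames [7, 4, 0, 2]
7 -> hit
4 -> hit
0 -> hit
4 -> hit
5 -> fault, evict 2, frames [7, 4, 0, 5]
Page faults: 7.

7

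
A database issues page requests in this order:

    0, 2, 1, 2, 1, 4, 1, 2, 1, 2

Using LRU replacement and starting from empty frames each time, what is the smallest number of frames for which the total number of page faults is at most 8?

f=1: 10 faults
f=2: 5 faults
f=3: 4 faults
f=4: 4 faults
Smallest f with faults ≤ 8 is 2.

2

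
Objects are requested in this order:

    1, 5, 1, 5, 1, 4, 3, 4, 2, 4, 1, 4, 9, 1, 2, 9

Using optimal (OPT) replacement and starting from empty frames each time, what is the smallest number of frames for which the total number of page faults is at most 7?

3

f=1: 16 faults
f=2: 8 faults
f=3: 6 faults
f=4: 6 faults
f=5: 6 faults
f=6: 6 faults
Smallest f with faults ≤ 7 is 3.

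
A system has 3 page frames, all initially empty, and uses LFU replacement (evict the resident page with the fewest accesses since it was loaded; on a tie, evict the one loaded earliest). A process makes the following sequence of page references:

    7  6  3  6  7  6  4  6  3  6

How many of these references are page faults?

5

7 → miss, frames (7)
6 → miss, frames (7 6)
3 → miss, frames (7 6 3)
6 → hit
7 → hit
6 → hit
4 → miss, evict 3, frames (7 6 4)
6 → hit
3 → miss, evict 4, frames (7 6 3)
6 → hit
Page faults: 5.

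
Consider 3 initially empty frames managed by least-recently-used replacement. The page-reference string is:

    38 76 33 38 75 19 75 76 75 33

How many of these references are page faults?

7

38: miss, frames (38)
76: miss, frames (38 76)
33: miss, frames (38 76 33)
38: hit
75: miss, evict 76, frames (33 38 75)
19: miss, evict 33, frames (38 75 19)
75: hit
76: miss, evict 38, frames (19 75 76)
75: hit
33: miss, evict 19, frames (76 75 33)
Page faults: 7.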